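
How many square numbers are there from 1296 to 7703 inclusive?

The n-th square number is n².
Smallest index with value ≥ 1296: n = 36 (giving 1296).
Largest index with value ≤ 7703: n = 87 (giving 7569).
Indices 36 through 87: 52 terms.

52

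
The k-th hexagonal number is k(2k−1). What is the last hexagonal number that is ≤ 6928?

Solve n(2n−1) ≤ 6928 for integer n.
n = 59 gives 6903 ≤ 6928, while n = 60 gives 7140 > 6928; so the answer is 6903.

6903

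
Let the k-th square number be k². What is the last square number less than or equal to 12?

Solve n² ≤ 12 for integer n.
n = 3 gives 9 ≤ 12, while n = 4 gives 16 > 12; so the answer is 9.

9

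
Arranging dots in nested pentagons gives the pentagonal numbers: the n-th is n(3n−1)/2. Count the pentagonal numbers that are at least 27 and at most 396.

12

The n-th pentagonal number is n(3n−1)/2.
Smallest index with value ≥ 27: n = 5 (giving 35).
Largest index with value ≤ 396: n = 16 (giving 376).
Indices 5 through 16: 12 terms.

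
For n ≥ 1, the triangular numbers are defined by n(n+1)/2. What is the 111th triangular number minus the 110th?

Consecutive triangular numbers differ by n: T_{111} − T_{110} = 111.

111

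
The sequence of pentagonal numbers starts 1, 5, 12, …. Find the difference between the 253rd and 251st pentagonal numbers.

253·(3·253 − 1)/2 = 95887 and 251·(3·251 − 1)/2 = 94376.
Difference: 95887 − 94376 = 1511.

1511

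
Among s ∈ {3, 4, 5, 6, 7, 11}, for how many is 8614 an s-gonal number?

s = 3: P(3, 130) = 8515 and P(3, 131) = 8646; 8614 is not s-gonal.
s = 4: P(4, 92) = 8464 and P(4, 93) = 8649; 8614 is not s-gonal.
s = 5: P(5, 75) = 8400 and P(5, 76) = 8626; 8614 is not s-gonal.
s = 6: P(6, 65) = 8385 and P(6, 66) = 8646; 8614 is not s-gonal.
s = 7: P(7, 59) = 8614. ✓
s = 11: P(11, 44) = 8558 and P(11, 45) = 8955; 8614 is not s-gonal.
Hits: s ∈ {7} → 1.

1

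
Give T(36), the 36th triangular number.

The 36th triangular number is n(n+1)/2 with n = 36.
36·37/2 = 1332/2 = 666.

666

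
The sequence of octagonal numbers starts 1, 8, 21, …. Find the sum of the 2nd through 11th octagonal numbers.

1385

Σ i(3i−2) = 3Σi² − 2Σi over i = 2..11.
Σi = 66 − 1 = 65 and Σi² = 506 − 1 = 505.
3·505 − 2·65 = 1385.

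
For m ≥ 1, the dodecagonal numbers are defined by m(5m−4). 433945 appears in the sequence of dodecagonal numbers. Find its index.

295

Set n(5n−4) = 433945, giving 5n² − 4n − 433945 = 0.
The discriminant is 16 + 20·433945 = 8678916, and √8678916 = 2946.
So n = (4 + 2946) / 10 = 2950/10 = 295.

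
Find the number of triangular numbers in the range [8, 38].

The n-th triangular number is n(n+1)/2.
Smallest index with value ≥ 8: n = 4 (giving 10).
Largest index with value ≤ 38: n = 8 (giving 36).
Indices 4 through 8: 5 terms.

5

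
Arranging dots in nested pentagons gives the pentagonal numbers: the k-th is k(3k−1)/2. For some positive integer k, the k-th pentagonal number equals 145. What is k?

10

Set n(3n−1)/2 = 145, giving 3n² − n − 290 = 0.
The discriminant is 1 + 24·145 = 3481, and √3481 = 59.
So n = (1 + 59) / 6 = 60/6 = 10.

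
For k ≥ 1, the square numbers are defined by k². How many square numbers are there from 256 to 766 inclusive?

12

The n-th square number is n².
Smallest index with value ≥ 256: n = 16 (giving 256).
Largest index with value ≤ 766: n = 27 (giving 729).
Indices 16 through 27: 12 terms.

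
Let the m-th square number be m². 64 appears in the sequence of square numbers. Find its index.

We need n² = 64, so n = √64 = 8.

8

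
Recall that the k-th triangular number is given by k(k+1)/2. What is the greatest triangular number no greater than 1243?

Solve n(n+1)/2 ≤ 1243 for integer n.
n = 49 gives 1225 ≤ 1243, while n = 50 gives 1275 > 1243; so the answer is 1225.

1225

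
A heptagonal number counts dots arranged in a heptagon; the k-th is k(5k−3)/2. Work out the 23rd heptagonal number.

23·(5·23 − 3)/2 = 23·112/2 = 23·56 = 1288.

1288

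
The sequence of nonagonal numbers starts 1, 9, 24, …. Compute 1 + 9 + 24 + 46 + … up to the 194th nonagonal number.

Σ i(7i−5)/2 = (7Σi² − 5Σi) / 2 over i = 1..194.
Σi = 18915 and Σi² = 2452645.
(7·2452645 − 5·18915) / 2 = 17073940/2 = 8536970.

8536970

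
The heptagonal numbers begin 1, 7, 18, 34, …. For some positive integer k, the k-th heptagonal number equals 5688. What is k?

48

Set n(5n−3)/2 = 5688, giving 5n² − 3n − 11376 = 0.
The discriminant is 9 + 40·5688 = 227529, and √227529 = 477.
So n = (3 + 477) / 10 = 480/10 = 48.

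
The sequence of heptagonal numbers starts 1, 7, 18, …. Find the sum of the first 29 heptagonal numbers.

20735

Σ i(5i−3)/2 = (5Σi² − 3Σi) / 2 over i = 1..29.
Σi = 435 and Σi² = 8555.
(5·8555 − 3·435) / 2 = 41470/2 = 20735.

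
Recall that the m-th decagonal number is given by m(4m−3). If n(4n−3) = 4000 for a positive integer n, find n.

32

Set n(4n−3) = 4000, giving 4n² − 3n − 4000 = 0.
The discriminant is 9 + 16·4000 = 64009, and √64009 = 253.
So n = (3 + 253) / 8 = 256/8 = 32.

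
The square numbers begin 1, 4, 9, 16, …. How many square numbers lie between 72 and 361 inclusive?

The n-th square number is n².
Smallest index with value ≥ 72: n = 9 (giving 81).
Largest index with value ≤ 361: n = 19 (giving 361).
Indices 9 through 19: 11 terms.

11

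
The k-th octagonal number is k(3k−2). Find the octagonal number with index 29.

2465

29·(3·29 − 2) = 29·85 = 2465.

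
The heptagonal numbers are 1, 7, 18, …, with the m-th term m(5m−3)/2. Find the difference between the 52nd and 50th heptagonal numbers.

507

52·(5·52 − 3)/2 = 6682 and 50·(5·50 − 3)/2 = 6175.
Difference: 6682 − 6175 = 507.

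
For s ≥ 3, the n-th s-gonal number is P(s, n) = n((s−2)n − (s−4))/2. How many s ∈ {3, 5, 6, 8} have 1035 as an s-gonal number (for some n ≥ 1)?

2

s = 3: P(3, 45) = 1035. ✓
s = 5: P(5, 26) = 1001 and P(5, 27) = 1080; 1035 is not s-gonal.
s = 6: P(6, 23) = 1035. ✓
s = 8: P(8, 18) = 936 and P(8, 19) = 1045; 1035 is not s-gonal.
Hits: s ∈ {3, 6} → 2.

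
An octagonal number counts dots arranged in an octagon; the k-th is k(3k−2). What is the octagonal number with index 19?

1045

The 19th octagonal number is n(3n−2) with n = 19.
19·(3·19 − 2) = 19·55 = 1045.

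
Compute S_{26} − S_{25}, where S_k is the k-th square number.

n² − (n−1)² = 2n − 1, so 26² − 25² = 2·26 − 1 = 51.

51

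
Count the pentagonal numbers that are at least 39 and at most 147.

5

The n-th pentagonal number is n(3n−1)/2.
Smallest index with value ≥ 39: n = 6 (giving 51).
Largest index with value ≤ 147: n = 10 (giving 145).
Indices 6 through 10: 5 terms.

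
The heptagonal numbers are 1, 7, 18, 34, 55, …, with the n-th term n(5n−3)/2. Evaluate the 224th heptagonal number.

The 224th heptagonal number is n(5n−3)/2 with n = 224.
224·(5·224 − 3)/2 = 224·1117/2 = 125104.

125104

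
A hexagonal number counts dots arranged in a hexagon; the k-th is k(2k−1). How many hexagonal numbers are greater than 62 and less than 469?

The n-th hexagonal number is n(2n−1).
Smallest index with value > 62: n = 6 (giving 66).
Largest index with value < 469: n = 15 (giving 435).
Indices 6 through 15: 10 terms.

10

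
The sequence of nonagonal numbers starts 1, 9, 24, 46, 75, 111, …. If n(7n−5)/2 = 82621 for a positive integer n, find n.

154

Set n(7n−5)/2 = 82621, giving 7n² − 5n − 165242 = 0.
The discriminant is 25 + 56·82621 = 4626801, and √4626801 = 2151.
So n = (5 + 2151) / 14 = 2156/14 = 154.
Check: 154·(7·154 − 5)/2 = 82621. ✓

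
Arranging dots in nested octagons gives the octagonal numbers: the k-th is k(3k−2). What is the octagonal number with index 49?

7105

49·(3·49 − 2) = 49·145 = 7105.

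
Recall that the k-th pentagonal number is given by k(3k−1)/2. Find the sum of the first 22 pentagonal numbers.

Σ i(3i−1)/2 = (3Σi² − Σi) / 2 over i = 1..22.
Σi = 253 and Σi² = 3795.
(3·3795 − 1·253) / 2 = 11132/2 = 5566.

5566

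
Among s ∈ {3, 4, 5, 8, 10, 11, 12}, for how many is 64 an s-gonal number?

s = 3: P(3, 10) = 55 and P(3, 11) = 66; 64 is not s-gonal.
s = 4: P(4, 8) = 64. ✓
s = 5: P(5, 6) = 51 and P(5, 7) = 70; 64 is not s-gonal.
s = 8: P(8, 4) = 40 and P(8, 5) = 65; 64 is not s-gonal.
s = 10: P(10, 4) = 52 and P(10, 5) = 85; 64 is not s-gonal.
s = 11: P(11, 4) = 58 and P(11, 5) = 95; 64 is not s-gonal.
s = 12: P(12, 4) = 64. ✓
Hits: s ∈ {4, 12} → 2.

2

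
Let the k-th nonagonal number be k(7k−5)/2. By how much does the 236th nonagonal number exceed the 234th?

236·(7·236 − 5)/2 = 194346 and 234·(7·234 − 5)/2 = 191061.
Difference: 194346 − 191061 = 3285.

3285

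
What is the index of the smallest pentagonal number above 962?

26

Solve n(3n−1)/2 > 962 for integer n.
The largest n with value ≤ 962 is 25 (since 925 ≤ 962 < 1001), so the first above is n = 26, value 1001.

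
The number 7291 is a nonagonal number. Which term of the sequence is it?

Set n(7n−5)/2 = 7291, giving 7n² − 5n − 14582 = 0.
The discriminant is 25 + 56·7291 = 408321, and √408321 = 639.
So n = (5 + 639) / 14 = 644/14 = 46.

46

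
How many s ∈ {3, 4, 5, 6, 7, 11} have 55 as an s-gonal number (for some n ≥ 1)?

s = 3: P(3, 10) = 55. ✓
s = 4: P(4, 7) = 49 and P(4, 8) = 64; 55 is not s-gonal.
s = 5: P(5, 6) = 51 and P(5, 7) = 70; 55 is not s-gonal.
s = 6: P(6, 5) = 45 and P(6, 6) = 66; 55 is not s-gonal.
s = 7: P(7, 5) = 55. ✓
s = 11: P(11, 3) = 30 and P(11, 4) = 58; 55 is not s-gonal.
Hits: s ∈ {3, 7} → 2.

2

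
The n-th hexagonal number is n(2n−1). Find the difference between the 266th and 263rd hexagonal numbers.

266·(2·266 − 1) = 141246 and 263·(2·263 − 1) = 138075.
Difference: 141246 − 138075 = 3171.

3171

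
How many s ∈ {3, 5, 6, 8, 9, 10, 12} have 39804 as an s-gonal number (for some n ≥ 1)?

s = 3: P(3, 281) = 39621 and P(3, 282) = 39903; 39804 is not s-gonal.
s = 5: P(5, 163) = 39772 and P(5, 164) = 40262; 39804 is not s-gonal.
s = 6: P(6, 141) = 39621 and P(6, 142) = 40186; 39804 is not s-gonal.
s = 8: P(8, 115) = 39445 and P(8, 116) = 40136; 39804 is not s-gonal.
s = 9: P(9, 107) = 39804. ✓
s = 10: P(10, 100) = 39700 and P(10, 101) = 40501; 39804 is not s-gonal.
s = 12: P(12, 89) = 39249 and P(12, 90) = 40140; 39804 is not s-gonal.
Hits: s ∈ {9} → 1.

1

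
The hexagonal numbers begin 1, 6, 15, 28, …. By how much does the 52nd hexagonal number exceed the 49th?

52·(2·52 − 1) = 5356 and 49·(2·49 − 1) = 4753.
Difference: 5356 − 4753 = 603.

603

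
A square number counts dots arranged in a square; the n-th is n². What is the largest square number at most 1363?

Solve n² ≤ 1363 for integer n.
n = 36 gives 1296 ≤ 1363, while n = 37 gives 1369 > 1363; so the answer is 1296.

1296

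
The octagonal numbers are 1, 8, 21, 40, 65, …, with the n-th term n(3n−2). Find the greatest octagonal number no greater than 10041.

9976

Solve n(3n−2) ≤ 10041 for integer n.
n = 58 gives 9976 ≤ 10041, while n = 59 gives 10325 > 10041; so the answer is 9976.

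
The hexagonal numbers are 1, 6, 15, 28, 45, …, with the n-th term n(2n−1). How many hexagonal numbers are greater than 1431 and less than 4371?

19

The n-th hexagonal number is n(2n−1).
Smallest index with value > 1431: n = 28 (giving 1540).
Largest index with value < 4371: n = 46 (giving 4186).
Indices 28 through 46: 19 terms.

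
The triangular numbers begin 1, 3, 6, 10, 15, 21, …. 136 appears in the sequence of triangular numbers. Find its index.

16

Set n(n+1)/2 = 136, giving n² + n − 272 = 0.
The discriminant is 1 + 8·136 = 1089, and √1089 = 33.
So n = (-1 + 33) / 2 = 32/2 = 16.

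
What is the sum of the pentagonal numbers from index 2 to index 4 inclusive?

39

Σ i(3i−1)/2 = (3Σi² − Σi) / 2 over i = 2..4.
Σi = 10 − 1 = 9 and Σi² = 30 − 1 = 29.
(3·29 − 1·9) / 2 = 78/2 = 39.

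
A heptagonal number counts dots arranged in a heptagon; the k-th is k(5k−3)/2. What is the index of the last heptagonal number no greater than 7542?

Solve n(5n−3)/2 ≤ 7542 for integer n.
n = 55 gives 7480 ≤ 7542, while n = 56 gives 7756 > 7542; so the answer is index 55.

55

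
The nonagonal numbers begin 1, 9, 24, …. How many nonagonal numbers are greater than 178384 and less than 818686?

257

The n-th nonagonal number is n(7n−5)/2.
Smallest index with value > 178384: n = 227 (giving 179784).
Largest index with value < 818686: n = 483 (giving 815304).
Indices 227 through 483: 257 terms.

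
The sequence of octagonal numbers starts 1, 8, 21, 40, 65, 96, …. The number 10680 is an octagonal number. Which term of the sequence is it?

60

Set n(3n−2) = 10680, giving 3n² − 2n − 10680 = 0.
The discriminant is 4 + 12·10680 = 128164, and √128164 = 358.
So n = (2 + 358) / 6 = 360/6 = 60.
Check: 60·(3·60 − 2) = 10680. ✓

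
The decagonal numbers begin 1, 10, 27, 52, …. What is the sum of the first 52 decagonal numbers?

188786

Σ i(4i−3) = 4Σi² − 3Σi over i = 1..52.
Σi = 1378 and Σi² = 48230.
4·48230 − 3·1378 = 188786.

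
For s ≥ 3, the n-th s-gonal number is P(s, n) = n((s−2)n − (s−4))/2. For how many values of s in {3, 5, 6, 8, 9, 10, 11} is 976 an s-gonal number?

s = 3: P(3, 43) = 946 and P(3, 44) = 990; 976 is not s-gonal.
s = 5: P(5, 25) = 925 and P(5, 26) = 1001; 976 is not s-gonal.
s = 6: P(6, 22) = 946 and P(6, 23) = 1035; 976 is not s-gonal.
s = 8: P(8, 18) = 936 and P(8, 19) = 1045; 976 is not s-gonal.
s = 9: P(9, 17) = 969 and P(9, 18) = 1089; 976 is not s-gonal.
s = 10: P(10, 16) = 976. ✓
s = 11: P(11, 15) = 960 and P(11, 16) = 1096; 976 is not s-gonal.
Hits: s ∈ {10} → 1.

1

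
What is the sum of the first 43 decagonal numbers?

106898

Σ i(4i−3) = 4Σi² − 3Σi over i = 1..43.
Σi = 946 and Σi² = 27434.
4·27434 − 3·946 = 106898.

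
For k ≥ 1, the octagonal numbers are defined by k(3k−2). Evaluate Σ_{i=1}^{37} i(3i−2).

51319

Σ i(3i−2) = 3Σi² − 2Σi over i = 1..37.
Σi = 703 and Σi² = 17575.
3·17575 − 2·703 = 51319.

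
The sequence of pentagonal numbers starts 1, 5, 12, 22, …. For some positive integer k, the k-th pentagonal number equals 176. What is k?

Set n(3n−1)/2 = 176, giving 3n² − n − 352 = 0.
So n = (1 + 65) / 6 = 66/6 = 11.

11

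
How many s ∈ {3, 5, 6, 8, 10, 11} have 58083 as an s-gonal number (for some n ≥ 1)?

1

s = 3: P(3, 340) = 57970 and P(3, 341) = 58311; 58083 is not s-gonal.
s = 5: P(5, 196) = 57526 and P(5, 197) = 58115; 58083 is not s-gonal.
s = 6: P(6, 170) = 57630 and P(6, 171) = 58311; 58083 is not s-gonal.
s = 8: P(8, 139) = 57685 and P(8, 140) = 58520; 58083 is not s-gonal.
s = 10: P(10, 120) = 57240 and P(10, 121) = 58201; 58083 is not s-gonal.
s = 11: P(11, 114) = 58083. ✓
Hits: s ∈ {11} → 1.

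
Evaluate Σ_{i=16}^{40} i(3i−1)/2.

Σ i(3i−1)/2 = (3Σi² − Σi) / 2 over i = 16..40.
Σi = 820 − 120 = 700 and Σi² = 22140 − 1240 = 20900.
(3·20900 − 1·700) / 2 = 62000/2 = 31000.

31000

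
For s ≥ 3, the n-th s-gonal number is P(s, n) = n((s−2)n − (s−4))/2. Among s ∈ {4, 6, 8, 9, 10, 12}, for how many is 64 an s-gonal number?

s = 4: P(4, 8) = 64. ✓
s = 6: P(6, 5) = 45 and P(6, 6) = 66; 64 is not s-gonal.
s = 8: P(8, 4) = 40 and P(8, 5) = 65; 64 is not s-gonal.
s = 9: P(9, 4) = 46 and P(9, 5) = 75; 64 is not s-gonal.
s = 10: P(10, 4) = 52 and P(10, 5) = 85; 64 is not s-gonal.
s = 12: P(12, 4) = 64. ✓
Hits: s ∈ {4, 12} → 2.

2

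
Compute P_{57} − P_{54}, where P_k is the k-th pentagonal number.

57·(3·57 − 1)/2 = 4845 and 54·(3·54 − 1)/2 = 4347.
Difference: 4845 − 4347 = 498.

498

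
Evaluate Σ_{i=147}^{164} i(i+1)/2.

219264

Σ i(i+1)/2 = (Σi² + Σi) / 2 over i = 147..164.
Σi = 13530 − 10731 = 2799 and Σi² = 1483790 − 1048061 = 435729.
(1·435729 + 1·2799) / 2 = 438528/2 = 219264.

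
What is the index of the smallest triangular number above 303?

25

Solve n(n+1)/2 > 303 for integer n.
The largest n with value ≤ 303 is 24 (since 300 ≤ 303 < 325), so the first above is n = 25, value 325.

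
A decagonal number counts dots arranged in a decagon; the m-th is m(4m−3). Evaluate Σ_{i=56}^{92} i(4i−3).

819106

Σ i(4i−3) = 4Σi² − 3Σi over i = 56..92.
Σi = 4278 − 1540 = 2738 and Σi² = 263810 − 56980 = 206830.
4·206830 − 3·2738 = 819106.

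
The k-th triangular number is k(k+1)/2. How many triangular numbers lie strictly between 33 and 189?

11

The n-th triangular number is n(n+1)/2.
Smallest index with value > 33: n = 8 (giving 36).
Largest index with value < 189: n = 18 (giving 171).
Indices 8 through 18: 11 terms.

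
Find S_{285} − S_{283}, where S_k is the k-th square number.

1136

285² = 81225 and 283² = 80089.
Difference: 81225 − 80089 = 1136.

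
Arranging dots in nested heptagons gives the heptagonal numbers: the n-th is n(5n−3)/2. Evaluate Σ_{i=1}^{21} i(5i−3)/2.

Σ i(5i−3)/2 = (5Σi² − 3Σi) / 2 over i = 1..21.
Σi = 231 and Σi² = 3311.
(5·3311 − 3·231) / 2 = 15862/2 = 7931.

7931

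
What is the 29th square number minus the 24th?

265

29² = 841 and 24² = 576.
Difference: 841 − 576 = 265.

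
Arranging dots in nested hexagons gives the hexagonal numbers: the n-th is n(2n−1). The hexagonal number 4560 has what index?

Set n(2n−1) = 4560, giving 2n² − n − 4560 = 0.
The discriminant is 1 + 8·4560 = 36481, and √36481 = 191.
So n = (1 + 191) / 4 = 192/4 = 48.
Check: 48·(2·48 − 1) = 4560. ✓

48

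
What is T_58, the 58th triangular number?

1711

58·59/2 = 3422/2 = 1711.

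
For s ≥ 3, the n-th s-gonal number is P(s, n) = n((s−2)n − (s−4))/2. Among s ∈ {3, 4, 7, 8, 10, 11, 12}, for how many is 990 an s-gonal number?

s = 3: P(3, 44) = 990. ✓
s = 4: P(4, 31) = 961 and P(4, 32) = 1024; 990 is not s-gonal.
s = 7: P(7, 20) = 970 and P(7, 21) = 1071; 990 is not s-gonal.
s = 8: P(8, 18) = 936 and P(8, 19) = 1045; 990 is not s-gonal.
s = 10: P(10, 16) = 976 and P(10, 17) = 1105; 990 is not s-gonal.
s = 11: P(11, 15) = 960 and P(11, 16) = 1096; 990 is not s-gonal.
s = 12: P(12, 14) = 924 and P(12, 15) = 1065; 990 is not s-gonal.
Hits: s ∈ {3} → 1.

1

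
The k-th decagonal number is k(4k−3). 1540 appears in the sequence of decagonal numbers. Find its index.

Set n(4n−3) = 1540, giving 4n² − 3n − 1540 = 0.
The discriminant is 9 + 16·1540 = 24649, and √24649 = 157.
So n = (3 + 157) / 8 = 160/8 = 20.

20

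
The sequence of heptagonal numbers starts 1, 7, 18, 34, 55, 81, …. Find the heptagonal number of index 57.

8037

57·(5·57 − 3)/2 = 57·282/2 = 57·141 = 8037.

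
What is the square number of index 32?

32² = 1024.

1024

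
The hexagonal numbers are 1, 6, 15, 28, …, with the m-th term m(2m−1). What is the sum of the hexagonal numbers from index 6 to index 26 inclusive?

Σ i(2i−1) = 2Σi² − Σi over i = 6..26.
Σi = 351 − 15 = 336 and Σi² = 6201 − 55 = 6146.
2·6146 − 1·336 = 11956.

11956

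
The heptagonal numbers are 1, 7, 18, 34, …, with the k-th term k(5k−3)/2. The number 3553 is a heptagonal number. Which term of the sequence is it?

Set n(5n−3)/2 = 3553, giving 5n² − 3n − 7106 = 0.
The discriminant is 9 + 40·3553 = 142129, and √142129 = 377.
So n = (3 + 377) / 10 = 380/10 = 38.
Check: 38·(5·38 − 3)/2 = 3553. ✓

38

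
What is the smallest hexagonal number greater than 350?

378

Solve n(2n−1) > 350 for integer n.
The largest n with value ≤ 350 is 13 (since 325 ≤ 350 < 378), so the first above is n = 14, value 378.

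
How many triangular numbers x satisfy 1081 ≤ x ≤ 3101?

The n-th triangular number is n(n+1)/2.
Smallest index with value ≥ 1081: n = 46 (giving 1081).
Largest index with value ≤ 3101: n = 78 (giving 3081).
Indices 46 through 78: 33 terms.

33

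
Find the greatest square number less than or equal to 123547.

Solve n² ≤ 123547 for integer n.
n = 351 gives 123201 ≤ 123547, while n = 352 gives 123904 > 123547; so the answer is 123201.

123201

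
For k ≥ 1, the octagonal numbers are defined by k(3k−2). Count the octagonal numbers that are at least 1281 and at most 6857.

The n-th octagonal number is n(3n−2).
Smallest index with value ≥ 1281: n = 21 (giving 1281).
Largest index with value ≤ 6857: n = 48 (giving 6816).
Indices 21 through 48: 28 terms.

28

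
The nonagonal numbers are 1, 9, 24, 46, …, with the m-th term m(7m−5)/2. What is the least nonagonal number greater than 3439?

3504

Solve n(7n−5)/2 > 3439 for integer n.
The largest n with value ≤ 3439 is 31 (since 3286 ≤ 3439 < 3504), so the first above is n = 32, value 3504.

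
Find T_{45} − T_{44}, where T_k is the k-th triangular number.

45

Consecutive triangular numbers differ by n: T_{45} − T_{44} = 45.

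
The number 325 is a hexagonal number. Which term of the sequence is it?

Set n(2n−1) = 325, giving 2n² − n − 325 = 0.
The discriminant is 1 + 8·325 = 2601, and √2601 = 51.
So n = (1 + 51) / 4 = 52/4 = 13.

13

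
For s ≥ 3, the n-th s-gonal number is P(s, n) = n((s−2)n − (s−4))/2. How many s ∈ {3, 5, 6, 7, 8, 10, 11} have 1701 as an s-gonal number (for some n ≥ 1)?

s = 3: P(3, 57) = 1653 and P(3, 58) = 1711; 1701 is not s-gonal.
s = 5: P(5, 33) = 1617 and P(5, 34) = 1717; 1701 is not s-gonal.
s = 6: P(6, 29) = 1653 and P(6, 30) = 1770; 1701 is not s-gonal.
s = 7: P(7, 26) = 1651 and P(7, 27) = 1782; 1701 is not s-gonal.
s = 8: P(8, 24) = 1680 and P(8, 25) = 1825; 1701 is not s-gonal.
s = 10: P(10, 21) = 1701. ✓
s = 11: P(11, 19) = 1558 and P(11, 20) = 1730; 1701 is not s-gonal.
Hits: s ∈ {10} → 1.

1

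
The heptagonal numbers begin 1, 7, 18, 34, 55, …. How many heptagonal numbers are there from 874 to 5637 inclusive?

The n-th heptagonal number is n(5n−3)/2.
Smallest index with value ≥ 874: n = 19 (giving 874).
Largest index with value ≤ 5637: n = 47 (giving 5452).
Indices 19 through 47: 29 terms.

29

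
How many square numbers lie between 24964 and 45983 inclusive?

57

The n-th square number is n².
Smallest index with value ≥ 24964: n = 158 (giving 24964).
Largest index with value ≤ 45983: n = 214 (giving 45796).
Indices 158 through 214: 57 terms.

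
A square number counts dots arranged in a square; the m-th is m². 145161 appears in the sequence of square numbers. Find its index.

We need n² = 145161, so n = √145161 = 381.

381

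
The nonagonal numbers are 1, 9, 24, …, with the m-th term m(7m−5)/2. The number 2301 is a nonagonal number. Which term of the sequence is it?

Set n(7n−5)/2 = 2301, giving 7n² − 5n − 4602 = 0.
The discriminant is 25 + 56·2301 = 128881, and √128881 = 359.
So n = (5 + 359) / 14 = 364/14 = 26.

26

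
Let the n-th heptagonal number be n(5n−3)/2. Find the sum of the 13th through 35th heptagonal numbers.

Σ i(5i−3)/2 = (5Σi² − 3Σi) / 2 over i = 13..35.
Σi = 630 − 78 = 552 and Σi² = 14910 − 650 = 14260.
(5·14260 − 3·552) / 2 = 69644/2 = 34822.

34822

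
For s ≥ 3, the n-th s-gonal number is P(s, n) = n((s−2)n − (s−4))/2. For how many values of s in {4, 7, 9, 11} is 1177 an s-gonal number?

1

s = 4: P(4, 34) = 1156 and P(4, 35) = 1225; 1177 is not s-gonal.
s = 7: P(7, 22) = 1177. ✓
s = 9: P(9, 18) = 1089 and P(9, 19) = 1216; 1177 is not s-gonal.
s = 11: P(11, 16) = 1096 and P(11, 17) = 1241; 1177 is not s-gonal.
Hits: s ∈ {7} → 1.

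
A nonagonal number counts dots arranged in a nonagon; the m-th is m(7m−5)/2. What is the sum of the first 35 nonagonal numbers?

50610

Σ i(7i−5)/2 = (7Σi² − 5Σi) / 2 over i = 1..35.
Σi = 630 and Σi² = 14910.
(7·14910 − 5·630) / 2 = 101220/2 = 50610.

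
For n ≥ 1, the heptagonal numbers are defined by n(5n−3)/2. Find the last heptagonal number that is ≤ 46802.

46717

Solve n(5n−3)/2 ≤ 46802 for integer n.
n = 137 gives 46717 ≤ 46802, while n = 138 gives 47403 > 46802; so the answer is 46717.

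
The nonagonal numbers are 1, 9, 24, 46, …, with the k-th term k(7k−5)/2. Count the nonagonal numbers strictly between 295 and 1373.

The n-th nonagonal number is n(7n−5)/2.
Smallest index with value > 295: n = 10 (giving 325).
Largest index with value < 1373: n = 20 (giving 1350).
Indices 10 through 20: 11 terms.

11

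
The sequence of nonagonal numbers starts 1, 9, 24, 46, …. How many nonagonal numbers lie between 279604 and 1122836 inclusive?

The n-th nonagonal number is n(7n−5)/2.
Smallest index with value ≥ 279604: n = 283 (giving 279604).
Largest index with value ≤ 1122836: n = 566 (giving 1119831).
Indices 283 through 566: 284 terms.

284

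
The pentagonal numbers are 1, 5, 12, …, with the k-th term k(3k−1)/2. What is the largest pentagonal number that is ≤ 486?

477

Solve n(3n−1)/2 ≤ 486 for integer n.
n = 18 gives 477 ≤ 486, while n = 19 gives 532 > 486; so the answer is 477.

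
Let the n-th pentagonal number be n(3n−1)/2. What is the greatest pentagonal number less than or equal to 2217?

Solve n(3n−1)/2 ≤ 2217 for integer n.
n = 38 gives 2147 ≤ 2217, while n = 39 gives 2262 > 2217; so the answer is 2147.

2147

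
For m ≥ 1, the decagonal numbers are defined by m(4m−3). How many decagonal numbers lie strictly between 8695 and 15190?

14

The n-th decagonal number is n(4n−3).
Smallest index with value > 8695: n = 48 (giving 9072).
Largest index with value < 15190: n = 61 (giving 14701).
Indices 48 through 61: 14 terms.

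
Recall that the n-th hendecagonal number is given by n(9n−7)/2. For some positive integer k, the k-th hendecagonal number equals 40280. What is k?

95

Set n(9n−7)/2 = 40280, giving 9n² − 7n − 80560 = 0.
The discriminant is 49 + 72·40280 = 2900209, and √2900209 = 1703.
So n = (7 + 1703) / 18 = 1710/18 = 95.
Check: 95·(9·95 − 7)/2 = 40280. ✓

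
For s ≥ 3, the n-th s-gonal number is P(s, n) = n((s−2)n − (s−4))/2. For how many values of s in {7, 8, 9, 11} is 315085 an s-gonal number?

s = 7: P(7, 355) = 314530 and P(7, 356) = 316306; 315085 is not s-gonal.
s = 8: P(8, 324) = 314280 and P(8, 325) = 316225; 315085 is not s-gonal.
s = 9: P(9, 300) = 314250 and P(9, 301) = 316351; 315085 is not s-gonal.
s = 11: P(11, 265) = 315085. ✓
Hits: s ∈ {11} → 1.

1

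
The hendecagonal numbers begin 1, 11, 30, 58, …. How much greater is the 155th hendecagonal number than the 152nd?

4134

155·(9·155 − 7)/2 = 107570 and 152·(9·152 − 7)/2 = 103436.
Difference: 107570 − 103436 = 4134.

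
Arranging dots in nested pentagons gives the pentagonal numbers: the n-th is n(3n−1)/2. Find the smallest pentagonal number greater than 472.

Solve n(3n−1)/2 > 472 for integer n.
The largest n with value ≤ 472 is 17 (since 425 ≤ 472 < 477), so the first above is n = 18, value 477.

477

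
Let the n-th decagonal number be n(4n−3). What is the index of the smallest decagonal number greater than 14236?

61

Solve n(4n−3) > 14236 for integer n.
The largest n with value ≤ 14236 is 60 (since 14220 ≤ 14236 < 14701), so the first above is n = 61, value 14701.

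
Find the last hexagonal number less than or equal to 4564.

Solve n(2n−1) ≤ 4564 for integer n.
n = 48 gives 4560 ≤ 4564, while n = 49 gives 4753 > 4564; so the answer is 4560.

4560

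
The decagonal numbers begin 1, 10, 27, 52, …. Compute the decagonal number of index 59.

13747

The 59th decagonal number is n(4n−3) with n = 59.
59·(4·59 − 3) = 59·233 = 13747.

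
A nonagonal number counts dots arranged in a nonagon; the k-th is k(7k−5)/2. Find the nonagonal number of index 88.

The 88th nonagonal number is n(7n−5)/2 with n = 88.
88·(7·88 − 5)/2 = 88·611/2 = 26884.

26884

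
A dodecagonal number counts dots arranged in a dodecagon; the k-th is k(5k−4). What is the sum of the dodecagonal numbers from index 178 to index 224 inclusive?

9499687

Σ i(5i−4) = 5Σi² − 4Σi over i = 178..224.
Σi = 25200 − 15753 = 9447 and Σi² = 3771600 − 1864105 = 1907495.
5·1907495 − 4·9447 = 9499687.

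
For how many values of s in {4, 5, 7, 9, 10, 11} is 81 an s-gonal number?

s = 4: P(4, 9) = 81. ✓
s = 5: P(5, 7) = 70 and P(5, 8) = 92; 81 is not s-gonal.
s = 7: P(7, 6) = 81. ✓
s = 9: P(9, 5) = 75 and P(9, 6) = 111; 81 is not s-gonal.
s = 10: P(10, 4) = 52 and P(10, 5) = 85; 81 is not s-gonal.
s = 11: P(11, 4) = 58 and P(11, 5) = 95; 81 is not s-gonal.
Hits: s ∈ {4, 7} → 2.

2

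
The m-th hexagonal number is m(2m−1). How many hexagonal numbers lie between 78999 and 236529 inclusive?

The n-th hexagonal number is n(2n−1).
Smallest index with value ≥ 78999: n = 199 (giving 79003).
Largest index with value ≤ 236529: n = 344 (giving 236328).
Indices 199 through 344: 146 terms.

146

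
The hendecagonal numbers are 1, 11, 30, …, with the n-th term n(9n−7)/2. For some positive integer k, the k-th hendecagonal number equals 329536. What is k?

Set n(9n−7)/2 = 329536, giving 9n² − 7n − 659072 = 0.
The discriminant is 49 + 72·329536 = 23726641, and √23726641 = 4871.
So n = (7 + 4871) / 18 = 4878/18 = 271.
Check: 271·(9·271 − 7)/2 = 329536. ✓

271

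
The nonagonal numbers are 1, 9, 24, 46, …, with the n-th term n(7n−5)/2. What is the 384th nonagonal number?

384·(7·384 − 5)/2 = 384·2683/2 = 515136.

515136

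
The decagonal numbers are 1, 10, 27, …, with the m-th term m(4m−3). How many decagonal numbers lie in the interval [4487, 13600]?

25

The n-th decagonal number is n(4n−3).
Smallest index with value ≥ 4487: n = 34 (giving 4522).
Largest index with value ≤ 13600: n = 58 (giving 13282).
Indices 34 through 58: 25 terms.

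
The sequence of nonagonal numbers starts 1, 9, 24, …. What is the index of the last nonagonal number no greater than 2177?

Solve n(7n−5)/2 ≤ 2177 for integer n.
n = 25 gives 2125 ≤ 2177, while n = 26 gives 2301 > 2177; so the answer is index 25.

25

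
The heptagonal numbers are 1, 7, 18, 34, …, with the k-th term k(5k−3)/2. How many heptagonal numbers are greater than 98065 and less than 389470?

The n-th heptagonal number is n(5n−3)/2.
Smallest index with value > 98065: n = 199 (giving 98704).
Largest index with value < 389470: n = 394 (giving 387499).
Indices 199 through 394: 196 terms.

196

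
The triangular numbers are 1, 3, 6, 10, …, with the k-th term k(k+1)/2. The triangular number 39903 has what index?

Set n(n+1)/2 = 39903, giving n² + n − 79806 = 0.
The discriminant is 1 + 8·39903 = 319225, and √319225 = 565.
So n = (-1 + 565) / 2 = 564/2 = 282.

282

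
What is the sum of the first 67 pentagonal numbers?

Σ i(3i−1)/2 = (3Σi² − Σi) / 2 over i = 1..67.
Σi = 2278 and Σi² = 102510.
(3·102510 − 1·2278) / 2 = 305252/2 = 152626.

152626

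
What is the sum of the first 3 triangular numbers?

Σ i(i+1)/2 = (Σi² + Σi) / 2 over i = 1..3.
Σi = 6 and Σi² = 14.
(1·14 + 1·6) / 2 = 20/2 = 10.

10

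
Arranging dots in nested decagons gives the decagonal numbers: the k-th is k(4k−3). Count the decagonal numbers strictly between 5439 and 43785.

The n-th decagonal number is n(4n−3).
Smallest index with value > 5439: n = 38 (giving 5662).
Largest index with value < 43785: n = 104 (giving 42952).
Indices 38 through 104: 67 terms.

67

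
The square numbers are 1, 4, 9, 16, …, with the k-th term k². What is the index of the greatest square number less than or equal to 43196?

Solve n² ≤ 43196 for integer n.
n = 207 gives 42849 ≤ 43196, while n = 208 gives 43264 > 43196; so the answer is index 207.

207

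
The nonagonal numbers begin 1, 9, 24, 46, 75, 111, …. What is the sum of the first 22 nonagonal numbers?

Σ i(7i−5)/2 = (7Σi² − 5Σi) / 2 over i = 1..22.
Σi = 253 and Σi² = 3795.
(7·3795 − 5·253) / 2 = 25300/2 = 12650.

12650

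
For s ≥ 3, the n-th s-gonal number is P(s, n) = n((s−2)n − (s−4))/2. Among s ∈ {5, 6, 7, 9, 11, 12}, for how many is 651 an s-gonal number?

s = 5: P(5, 21) = 651. ✓
s = 6: P(6, 18) = 630 and P(6, 19) = 703; 651 is not s-gonal.
s = 7: P(7, 16) = 616 and P(7, 17) = 697; 651 is not s-gonal.
s = 9: P(9, 14) = 651. ✓
s = 11: P(11, 12) = 606 and P(11, 13) = 715; 651 is not s-gonal.
s = 12: P(12, 11) = 561 and P(12, 12) = 672; 651 is not s-gonal.
Hits: s ∈ {5, 9} → 2.

2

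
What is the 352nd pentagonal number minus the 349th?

352·(3·352 − 1)/2 = 185680 and 349·(3·349 − 1)/2 = 182527.
Difference: 185680 − 182527 = 3153.

3153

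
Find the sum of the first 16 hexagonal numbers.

2856

Σ i(2i−1) = 2Σi² − Σi over i = 1..16.
Σi = 136 and Σi² = 1496.
2·1496 − 1·136 = 2856.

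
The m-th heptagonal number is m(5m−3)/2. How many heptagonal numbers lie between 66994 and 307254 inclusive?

The n-th heptagonal number is n(5n−3)/2.
Smallest index with value ≥ 66994: n = 164 (giving 66994).
Largest index with value ≤ 307254: n = 350 (giving 305725).
Indices 164 through 350: 187 terms.

187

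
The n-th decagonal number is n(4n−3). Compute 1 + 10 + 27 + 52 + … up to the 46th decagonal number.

Σ i(4i−3) = 4Σi² − 3Σi over i = 1..46.
Σi = 1081 and Σi² = 33511.
4·33511 − 3·1081 = 130801.

130801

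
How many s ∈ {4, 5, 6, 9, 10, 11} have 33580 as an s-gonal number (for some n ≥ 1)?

s = 4: P(4, 183) = 33489 and P(4, 184) = 33856; 33580 is not s-gonal.
s = 5: P(5, 149) = 33227 and P(5, 150) = 33675; 33580 is not s-gonal.
s = 6: P(6, 129) = 33153 and P(6, 130) = 33670; 33580 is not s-gonal.
s = 9: P(9, 98) = 33369 and P(9, 99) = 34056; 33580 is not s-gonal.
s = 10: P(10, 92) = 33580. ✓
s = 11: P(11, 86) = 32981 and P(11, 87) = 33756; 33580 is not s-gonal.
Hits: s ∈ {10} → 1.

1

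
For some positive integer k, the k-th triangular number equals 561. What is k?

33

Set n(n+1)/2 = 561, giving n² + n − 1122 = 0.
The discriminant is 1 + 8·561 = 4489, and √4489 = 67.
So n = (-1 + 67) / 2 = 66/2 = 33.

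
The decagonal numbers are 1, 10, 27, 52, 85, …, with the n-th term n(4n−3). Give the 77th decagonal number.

23485

77·(4·77 − 3) = 77·305 = 23485.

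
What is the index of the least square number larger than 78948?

Solve n² > 78948 for integer n.
The largest n with value ≤ 78948 is 280 (since 78400 ≤ 78948 < 78961), so the first above is n = 281, value 78961.

281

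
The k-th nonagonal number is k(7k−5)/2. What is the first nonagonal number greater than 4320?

Solve n(7n−5)/2 > 4320 for integer n.
The largest n with value ≤ 4320 is 35 (since 4200 ≤ 4320 < 4446), so the first above is n = 36, value 4446.

4446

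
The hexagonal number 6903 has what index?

59

Set n(2n−1) = 6903, giving 2n² − n − 6903 = 0.
The discriminant is 1 + 8·6903 = 55225, and √55225 = 235.
So n = (1 + 235) / 4 = 236/4 = 59.
Check: 59·(2·59 − 1) = 6903. ✓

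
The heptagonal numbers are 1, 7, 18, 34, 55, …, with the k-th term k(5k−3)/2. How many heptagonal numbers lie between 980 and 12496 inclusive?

The n-th heptagonal number is n(5n−3)/2.
Smallest index with value ≥ 980: n = 21 (giving 1071).
Largest index with value ≤ 12496: n = 71 (giving 12496).
Indices 21 through 71: 51 terms.

51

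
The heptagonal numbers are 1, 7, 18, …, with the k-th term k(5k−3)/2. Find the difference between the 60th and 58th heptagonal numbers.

587

60·(5·60 − 3)/2 = 8910 and 58·(5·58 − 3)/2 = 8323.
Difference: 8910 − 8323 = 587.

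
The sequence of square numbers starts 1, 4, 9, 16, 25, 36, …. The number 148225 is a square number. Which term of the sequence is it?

385

We need n² = 148225, so n = √148225 = 385.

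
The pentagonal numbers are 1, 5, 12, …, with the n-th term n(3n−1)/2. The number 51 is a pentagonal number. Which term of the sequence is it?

6

Set n(3n−1)/2 = 51, giving 3n² − n − 102 = 0.
The discriminant is 1 + 24·51 = 1225, and √1225 = 35.
So n = (1 + 35) / 6 = 36/6 = 6.
Check: 6·(3·6 − 1)/2 = 51. ✓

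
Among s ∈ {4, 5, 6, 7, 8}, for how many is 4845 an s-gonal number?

s = 4: P(4, 69) = 4761 and P(4, 70) = 4900; 4845 is not s-gonal.
s = 5: P(5, 57) = 4845. ✓
s = 6: P(6, 49) = 4753 and P(6, 50) = 4950; 4845 is not s-gonal.
s = 7: P(7, 44) = 4774 and P(7, 45) = 4995; 4845 is not s-gonal.
s = 8: P(8, 40) = 4720 and P(8, 41) = 4961; 4845 is not s-gonal.
Hits: s ∈ {5} → 1.

1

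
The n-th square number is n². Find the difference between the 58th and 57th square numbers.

115

n² − (n−1)² = 2n − 1, so 58² − 57² = 2·58 − 1 = 115.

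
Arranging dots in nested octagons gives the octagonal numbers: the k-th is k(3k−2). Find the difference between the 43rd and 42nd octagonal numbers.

Consecutive octagonal numbers differ by 6n − 5: here 6·43 − 5 = 253.

253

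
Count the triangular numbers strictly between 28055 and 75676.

152

The n-th triangular number is n(n+1)/2.
Smallest index with value > 28055: n = 237 (giving 28203).
Largest index with value < 75676: n = 388 (giving 75466).
Indices 237 through 388: 152 terms.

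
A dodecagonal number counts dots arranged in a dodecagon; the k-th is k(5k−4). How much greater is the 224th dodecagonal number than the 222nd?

4452

224·(5·224 − 4) = 249984 and 222·(5·222 − 4) = 245532.
Difference: 249984 − 245532 = 4452.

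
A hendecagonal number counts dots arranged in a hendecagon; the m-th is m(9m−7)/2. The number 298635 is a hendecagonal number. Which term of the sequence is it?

Set n(9n−7)/2 = 298635, giving 9n² − 7n − 597270 = 0.
The discriminant is 49 + 72·298635 = 21501769, and √21501769 = 4637.
So n = (7 + 4637) / 18 = 4644/18 = 258.
Check: 258·(9·258 − 7)/2 = 298635. ✓

258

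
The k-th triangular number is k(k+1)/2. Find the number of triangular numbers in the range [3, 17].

4

The n-th triangular number is n(n+1)/2.
Smallest index with value ≥ 3: n = 2 (giving 3).
Largest index with value ≤ 17: n = 5 (giving 15).
Indices 2 through 5: 4 terms.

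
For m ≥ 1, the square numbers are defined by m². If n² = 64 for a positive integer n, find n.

8

We need n² = 64, so n = √64 = 8.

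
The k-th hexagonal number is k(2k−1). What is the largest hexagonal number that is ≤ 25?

15

Solve n(2n−1) ≤ 25 for integer n.
n = 3 gives 15 ≤ 25, while n = 4 gives 28 > 25; so the answer is 15.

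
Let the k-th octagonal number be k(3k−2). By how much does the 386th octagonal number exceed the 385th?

2311

Consecutive octagonal numbers differ by 6n − 5: here 6·386 − 5 = 2311.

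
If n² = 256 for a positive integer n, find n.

We need n² = 256, so n = √256 = 16.

16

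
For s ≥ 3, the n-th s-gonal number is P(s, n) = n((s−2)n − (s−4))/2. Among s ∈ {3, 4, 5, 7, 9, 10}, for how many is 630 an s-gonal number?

1

s = 3: P(3, 35) = 630. ✓
s = 4: P(4, 25) = 625 and P(4, 26) = 676; 630 is not s-gonal.
s = 5: P(5, 20) = 590 and P(5, 21) = 651; 630 is not s-gonal.
s = 7: P(7, 16) = 616 and P(7, 17) = 697; 630 is not s-gonal.
s = 9: P(9, 13) = 559 and P(9, 14) = 651; 630 is not s-gonal.
s = 10: P(10, 12) = 540 and P(10, 13) = 637; 630 is not s-gonal.
Hits: s ∈ {3} → 1.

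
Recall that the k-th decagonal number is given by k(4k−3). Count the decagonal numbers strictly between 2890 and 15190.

34

The n-th decagonal number is n(4n−3).
Smallest index with value > 2890: n = 28 (giving 3052).
Largest index with value < 15190: n = 61 (giving 14701).
Indices 28 through 61: 34 terms.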